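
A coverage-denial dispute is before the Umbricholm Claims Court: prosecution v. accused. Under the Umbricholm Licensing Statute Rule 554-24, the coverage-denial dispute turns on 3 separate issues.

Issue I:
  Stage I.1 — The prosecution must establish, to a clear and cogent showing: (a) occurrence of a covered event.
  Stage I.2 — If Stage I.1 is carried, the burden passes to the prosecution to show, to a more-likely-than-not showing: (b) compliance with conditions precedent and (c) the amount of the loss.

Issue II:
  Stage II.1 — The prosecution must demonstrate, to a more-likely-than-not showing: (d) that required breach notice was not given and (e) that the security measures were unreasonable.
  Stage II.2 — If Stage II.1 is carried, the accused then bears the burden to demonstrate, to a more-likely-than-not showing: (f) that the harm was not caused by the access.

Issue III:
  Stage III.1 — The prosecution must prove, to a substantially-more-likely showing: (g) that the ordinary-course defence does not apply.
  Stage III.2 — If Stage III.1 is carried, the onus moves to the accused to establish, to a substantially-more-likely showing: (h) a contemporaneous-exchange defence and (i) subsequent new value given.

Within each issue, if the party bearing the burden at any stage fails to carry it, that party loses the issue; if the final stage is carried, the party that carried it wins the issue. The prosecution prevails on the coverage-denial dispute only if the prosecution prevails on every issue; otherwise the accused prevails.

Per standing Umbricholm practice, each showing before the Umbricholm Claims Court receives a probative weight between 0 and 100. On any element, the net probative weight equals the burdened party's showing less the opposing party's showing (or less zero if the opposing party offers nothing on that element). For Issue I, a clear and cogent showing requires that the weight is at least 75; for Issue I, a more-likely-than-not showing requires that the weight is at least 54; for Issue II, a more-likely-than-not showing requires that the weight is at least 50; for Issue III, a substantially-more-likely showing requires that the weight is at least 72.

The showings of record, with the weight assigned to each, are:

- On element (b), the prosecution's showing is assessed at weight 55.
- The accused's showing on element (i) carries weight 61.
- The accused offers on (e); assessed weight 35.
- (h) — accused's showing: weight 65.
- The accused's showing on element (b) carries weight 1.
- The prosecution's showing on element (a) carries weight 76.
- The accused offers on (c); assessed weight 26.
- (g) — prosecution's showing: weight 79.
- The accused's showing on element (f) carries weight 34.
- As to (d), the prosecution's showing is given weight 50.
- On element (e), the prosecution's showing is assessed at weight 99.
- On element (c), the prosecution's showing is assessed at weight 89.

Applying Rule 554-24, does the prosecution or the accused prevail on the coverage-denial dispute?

— Issue I —
At Stage I.1 the prosecution must meet a clear and cogent showing (weight is at least 75): on (a) the weight is 76, ≥ 75, so (a) meets the standard.
  Stage I.1 carried; the burden remains with the prosecution.
At Stage I.2 the prosecution must meet a more-likely-than-not showing (weight is at least 54): on (b) the weight is 55 less the opposing 1 gives net 54, ≥ 54, so (b) meets the standard; on (c) the weight is 89 less the opposing 26 gives net 63, which does reach 54, so (c) meets the standard.
  Stage I.2 carried; the final stage is satisfied.
Every stage carried; the prosecution prevails on this issue.
— Issue II —
Stage II.1 (prosecution, a more-likely-than-not showing, weight is at least 50): (d) 50 ≥ 50 — meets; (e) net 99−35=64 ≥ 50 — meets.
  All elements met. The burden passes to the accused.
Stage II.2 (accused, a more-likely-than-not showing, weight is at least 50): (f) 34 < 50 — fails.
  Stage II.2 not carried; the accused fails its burden.
The analysis ends at Stage II.2; the prosecution prevails on this issue.
— Issue III —
Stage III.1 (prosecution, a substantially-more-likely showing, weight is at least 72): (g) 79 ≥ 72 — meets.
  Stage III.1 carried; the burden shifts to the accused.
Stage III.2 (accused, a substantially-more-likely showing, weight is at least 72): (h) 65 < 72 — fails; (i) 61 < 72 — fails.
  Stage III.2 not carried; the accused fails its burden.
The analysis ends at Stage III.2; the prosecution prevails on this issue.
Per-issue: Issue I → prosecution; Issue II → prosecution; Issue III → prosecution. The prosecution must prevail on every issue; overall, the prosecution prevails.

prosecution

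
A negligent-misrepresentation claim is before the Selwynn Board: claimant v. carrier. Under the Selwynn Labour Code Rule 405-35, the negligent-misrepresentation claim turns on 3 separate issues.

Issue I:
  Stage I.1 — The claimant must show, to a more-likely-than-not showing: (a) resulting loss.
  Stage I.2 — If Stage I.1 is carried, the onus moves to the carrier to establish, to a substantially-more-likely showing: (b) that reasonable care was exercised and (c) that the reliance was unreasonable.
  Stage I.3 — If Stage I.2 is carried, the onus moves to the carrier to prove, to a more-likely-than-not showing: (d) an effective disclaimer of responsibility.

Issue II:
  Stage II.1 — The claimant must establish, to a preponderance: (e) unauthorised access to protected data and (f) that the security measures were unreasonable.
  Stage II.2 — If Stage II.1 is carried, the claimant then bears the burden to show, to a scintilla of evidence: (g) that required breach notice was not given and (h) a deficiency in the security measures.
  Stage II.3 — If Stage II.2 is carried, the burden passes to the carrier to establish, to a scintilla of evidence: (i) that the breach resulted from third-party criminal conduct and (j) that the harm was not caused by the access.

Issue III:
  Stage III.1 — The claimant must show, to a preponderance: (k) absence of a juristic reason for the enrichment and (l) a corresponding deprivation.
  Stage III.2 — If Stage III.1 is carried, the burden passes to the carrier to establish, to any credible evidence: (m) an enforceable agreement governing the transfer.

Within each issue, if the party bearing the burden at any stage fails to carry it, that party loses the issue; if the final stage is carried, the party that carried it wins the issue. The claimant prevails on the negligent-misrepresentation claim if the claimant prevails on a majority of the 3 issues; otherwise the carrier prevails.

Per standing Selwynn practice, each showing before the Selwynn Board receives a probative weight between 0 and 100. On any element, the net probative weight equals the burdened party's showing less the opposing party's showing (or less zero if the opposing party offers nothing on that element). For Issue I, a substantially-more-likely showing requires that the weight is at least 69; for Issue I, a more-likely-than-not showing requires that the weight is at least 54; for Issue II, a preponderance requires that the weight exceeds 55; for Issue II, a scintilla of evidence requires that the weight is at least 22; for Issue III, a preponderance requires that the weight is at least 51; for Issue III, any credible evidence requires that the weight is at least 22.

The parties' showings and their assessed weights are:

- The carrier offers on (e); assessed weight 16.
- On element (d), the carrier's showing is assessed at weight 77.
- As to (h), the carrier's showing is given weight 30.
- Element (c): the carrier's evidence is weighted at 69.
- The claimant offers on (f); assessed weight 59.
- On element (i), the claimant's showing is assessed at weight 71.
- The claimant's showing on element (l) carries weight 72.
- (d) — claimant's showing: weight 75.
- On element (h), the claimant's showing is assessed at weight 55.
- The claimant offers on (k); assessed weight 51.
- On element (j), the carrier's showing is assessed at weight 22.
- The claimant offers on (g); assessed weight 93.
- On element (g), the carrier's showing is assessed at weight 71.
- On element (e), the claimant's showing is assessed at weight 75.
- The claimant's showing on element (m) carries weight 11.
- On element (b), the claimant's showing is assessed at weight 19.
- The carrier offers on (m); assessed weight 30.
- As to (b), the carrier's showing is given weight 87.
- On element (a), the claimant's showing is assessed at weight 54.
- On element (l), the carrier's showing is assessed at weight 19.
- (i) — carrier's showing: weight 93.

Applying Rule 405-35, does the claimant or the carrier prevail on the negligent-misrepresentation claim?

claimant

— Issue I —
Stage I.1 — burden on claimant; standard: a more-likely-than-not showing (weight is at least 54).
    (a): 54 ≥ 54 [met]
  Stage I.1 carried; the burden shifts to the carrier.
Stage I.2 — burden on carrier; standard: a substantially-more-likely showing (weight is at least 69).
    (b): 87 − 19 = 68 < 69 [not met]
    (c): 69 ≥ 69 [met]
  Not every element is met, so the carrier fails to carry Stage I.2.
The analysis ends at Stage I.2; the claimant prevails on this issue.
— Issue II —
At Stage II.1 the claimant must meet a preponderance (weight exceeds 55): on (e) the weight is 75 less the opposing 16 gives net 59, > 55, so (e) meets the standard; on (f) the weight is 59, which does exceed 55, so (f) meets the standard.
  Stage II.1 is satisfied; the claimant continues to bear the burden.
At Stage II.2 the claimant must meet a scintilla of evidence (weight is at least 22): on (g) the weight is 93 less the opposing 71 gives net 22, which does reach 22, so (g) meets the standard; on (h) the weight is 55 less the opposing 30 gives net 25, which does reach 22, so (h) meets the standard.
  The claimant carries Stage II.2; the carrier now bears the burden.
At Stage II.3 the carrier must meet a scintilla of evidence (weight is at least 22): on (i) the weight is 93 less the opposing 71 gives net 22, ≥ 22, so (i) meets the standard; on (j) the weight is 22, which does reach 22, so (j) meets the standard.
  All elements met at the final stage.
All stages carried — the carrier prevails on this issue.
— Issue III —
Stage III.1 (claimant, a preponderance, weight is at least 51): (k) 51 ≥ 51 — meets; (l) net 72−19=53 ≥ 51 — meets.
  The claimant carries Stage III.1; the carrier now bears the burden.
Stage III.2 (carrier, any credible evidence, weight is at least 22): (m) net 30−11=19 < 22 — fails.
  Not every element is met, so the carrier fails to carry Stage III.2.
So the claimant prevails on this issue.
Per-issue: Issue I → claimant; Issue II → carrier; Issue III → claimant. The claimant must prevail on a majority of issues; overall, the claimant prevails.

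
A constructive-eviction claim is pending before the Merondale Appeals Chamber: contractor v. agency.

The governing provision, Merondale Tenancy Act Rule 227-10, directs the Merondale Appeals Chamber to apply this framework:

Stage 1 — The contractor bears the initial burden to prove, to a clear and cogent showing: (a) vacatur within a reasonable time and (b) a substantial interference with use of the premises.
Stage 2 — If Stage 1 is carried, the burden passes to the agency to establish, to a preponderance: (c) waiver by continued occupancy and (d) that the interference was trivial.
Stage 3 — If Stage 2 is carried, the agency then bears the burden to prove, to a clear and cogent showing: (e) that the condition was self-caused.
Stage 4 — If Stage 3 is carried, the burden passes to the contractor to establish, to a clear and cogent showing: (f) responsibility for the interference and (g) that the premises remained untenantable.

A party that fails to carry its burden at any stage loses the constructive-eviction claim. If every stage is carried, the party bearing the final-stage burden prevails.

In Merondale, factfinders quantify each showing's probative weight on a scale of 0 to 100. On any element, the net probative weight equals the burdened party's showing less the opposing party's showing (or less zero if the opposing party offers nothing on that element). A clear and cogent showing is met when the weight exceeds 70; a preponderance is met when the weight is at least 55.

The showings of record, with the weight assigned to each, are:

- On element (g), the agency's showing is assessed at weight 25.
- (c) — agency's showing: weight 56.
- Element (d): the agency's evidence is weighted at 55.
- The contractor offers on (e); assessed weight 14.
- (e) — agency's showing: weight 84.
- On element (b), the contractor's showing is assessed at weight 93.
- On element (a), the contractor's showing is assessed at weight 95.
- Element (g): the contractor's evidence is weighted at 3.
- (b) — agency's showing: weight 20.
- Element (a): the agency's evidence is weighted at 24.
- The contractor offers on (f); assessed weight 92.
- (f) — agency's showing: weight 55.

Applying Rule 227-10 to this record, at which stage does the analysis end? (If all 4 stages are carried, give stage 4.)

stage 3

Stage 1 — burden on contractor; standard: a clear and cogent showing (weight exceeds 70).
    (a): 95 − 24 = 71 > 70 [met]
    (b): 93 − 20 = 73 > 70 [met]
  Stage 1 is satisfied; the onus moves to the agency.
Stage 2 — burden on agency; standard: a preponderance (weight is at least 55).
    (c): 56 ≥ 55 [met]
    (d): 55 ≥ 55 [met]
  Stage 2 carried; the burden remains with the agency.
Stage 3 — burden on agency; standard: a clear and cogent showing (weight exceeds 70).
    (e): 84 − 14 = 70 ≤ 70 [not met]
  Not every element is met, so the agency fails to carry Stage 3.
The contractor prevails.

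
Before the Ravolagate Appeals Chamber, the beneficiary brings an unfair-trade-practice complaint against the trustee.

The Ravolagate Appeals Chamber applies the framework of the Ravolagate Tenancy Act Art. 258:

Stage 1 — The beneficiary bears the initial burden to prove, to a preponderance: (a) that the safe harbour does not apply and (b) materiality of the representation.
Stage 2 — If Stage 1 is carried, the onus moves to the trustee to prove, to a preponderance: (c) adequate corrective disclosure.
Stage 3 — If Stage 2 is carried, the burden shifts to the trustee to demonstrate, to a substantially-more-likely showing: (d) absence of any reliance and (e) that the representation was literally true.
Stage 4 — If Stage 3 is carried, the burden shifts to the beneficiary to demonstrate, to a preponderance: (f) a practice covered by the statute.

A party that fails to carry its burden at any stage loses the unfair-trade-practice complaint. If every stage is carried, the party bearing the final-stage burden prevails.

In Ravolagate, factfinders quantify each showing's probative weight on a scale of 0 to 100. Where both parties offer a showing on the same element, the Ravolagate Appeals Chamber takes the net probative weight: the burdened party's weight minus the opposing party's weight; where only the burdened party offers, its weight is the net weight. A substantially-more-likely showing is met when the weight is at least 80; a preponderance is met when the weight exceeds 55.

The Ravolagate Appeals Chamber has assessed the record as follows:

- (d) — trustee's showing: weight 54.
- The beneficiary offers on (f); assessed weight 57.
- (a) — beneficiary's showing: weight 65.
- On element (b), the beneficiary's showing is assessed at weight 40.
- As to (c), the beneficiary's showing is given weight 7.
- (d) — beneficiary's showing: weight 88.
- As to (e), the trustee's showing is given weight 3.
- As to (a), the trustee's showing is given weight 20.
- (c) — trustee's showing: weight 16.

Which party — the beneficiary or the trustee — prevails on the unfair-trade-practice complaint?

trustee

Stage 1 — burden on beneficiary; standard: a preponderance (weight exceeds 55).
    (a): 65 − 20 = 45 ≤ 55 [not met]
    (b): 40 ≤ 55 [not met]
  The beneficiary does not carry Stage 1.
So the trustee prevails.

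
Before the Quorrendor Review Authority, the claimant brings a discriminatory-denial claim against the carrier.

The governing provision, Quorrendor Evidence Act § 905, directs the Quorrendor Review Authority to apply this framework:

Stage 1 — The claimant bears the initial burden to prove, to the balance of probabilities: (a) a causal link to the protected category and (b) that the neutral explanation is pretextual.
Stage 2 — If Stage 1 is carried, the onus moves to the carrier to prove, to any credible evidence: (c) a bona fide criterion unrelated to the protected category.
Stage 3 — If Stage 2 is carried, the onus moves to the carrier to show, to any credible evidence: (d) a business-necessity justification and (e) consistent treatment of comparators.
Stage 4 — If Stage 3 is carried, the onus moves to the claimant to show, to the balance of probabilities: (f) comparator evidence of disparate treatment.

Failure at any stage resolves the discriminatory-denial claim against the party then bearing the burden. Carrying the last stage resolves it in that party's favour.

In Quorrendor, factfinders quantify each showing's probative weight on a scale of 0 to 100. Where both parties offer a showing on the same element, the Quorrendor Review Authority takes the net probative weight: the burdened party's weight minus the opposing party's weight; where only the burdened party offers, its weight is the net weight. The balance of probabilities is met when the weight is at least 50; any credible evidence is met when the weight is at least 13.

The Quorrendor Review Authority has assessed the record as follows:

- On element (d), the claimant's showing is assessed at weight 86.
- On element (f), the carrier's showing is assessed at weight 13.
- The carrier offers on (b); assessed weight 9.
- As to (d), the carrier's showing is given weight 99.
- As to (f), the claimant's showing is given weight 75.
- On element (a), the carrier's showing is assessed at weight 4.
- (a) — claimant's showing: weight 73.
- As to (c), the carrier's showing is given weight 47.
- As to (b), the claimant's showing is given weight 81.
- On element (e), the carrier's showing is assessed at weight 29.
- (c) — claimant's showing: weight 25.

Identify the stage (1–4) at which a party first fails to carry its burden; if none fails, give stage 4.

stage 4

Stage 1 (claimant, the balance of probabilities, weight is at least 50): (a) net 73−4=69 ≥ 50 — meets; (b) net 81−9=72 ≥ 50 — meets.
  Stage 1 is satisfied; the onus moves to the carrier.
Stage 2 (carrier, any credible evidence, weight is at least 13): (c) net 47−25=22 ≥ 13 — meets.
  All elements met. The carrier retains the burden for Stage 3.
Stage 3 (carrier, any credible evidence, weight is at least 13): (d) net 99−86=13 ≥ 13 — meets; (e) 29 ≥ 13 — meets.
  Stage 3 is satisfied; the onus moves to the claimant.
Stage 4 (claimant, the balance of probabilities, weight is at least 50): (f) net 75−13=62 ≥ 50 — meets.
  All elements met at the final stage.
Every stage carried; the claimant prevails.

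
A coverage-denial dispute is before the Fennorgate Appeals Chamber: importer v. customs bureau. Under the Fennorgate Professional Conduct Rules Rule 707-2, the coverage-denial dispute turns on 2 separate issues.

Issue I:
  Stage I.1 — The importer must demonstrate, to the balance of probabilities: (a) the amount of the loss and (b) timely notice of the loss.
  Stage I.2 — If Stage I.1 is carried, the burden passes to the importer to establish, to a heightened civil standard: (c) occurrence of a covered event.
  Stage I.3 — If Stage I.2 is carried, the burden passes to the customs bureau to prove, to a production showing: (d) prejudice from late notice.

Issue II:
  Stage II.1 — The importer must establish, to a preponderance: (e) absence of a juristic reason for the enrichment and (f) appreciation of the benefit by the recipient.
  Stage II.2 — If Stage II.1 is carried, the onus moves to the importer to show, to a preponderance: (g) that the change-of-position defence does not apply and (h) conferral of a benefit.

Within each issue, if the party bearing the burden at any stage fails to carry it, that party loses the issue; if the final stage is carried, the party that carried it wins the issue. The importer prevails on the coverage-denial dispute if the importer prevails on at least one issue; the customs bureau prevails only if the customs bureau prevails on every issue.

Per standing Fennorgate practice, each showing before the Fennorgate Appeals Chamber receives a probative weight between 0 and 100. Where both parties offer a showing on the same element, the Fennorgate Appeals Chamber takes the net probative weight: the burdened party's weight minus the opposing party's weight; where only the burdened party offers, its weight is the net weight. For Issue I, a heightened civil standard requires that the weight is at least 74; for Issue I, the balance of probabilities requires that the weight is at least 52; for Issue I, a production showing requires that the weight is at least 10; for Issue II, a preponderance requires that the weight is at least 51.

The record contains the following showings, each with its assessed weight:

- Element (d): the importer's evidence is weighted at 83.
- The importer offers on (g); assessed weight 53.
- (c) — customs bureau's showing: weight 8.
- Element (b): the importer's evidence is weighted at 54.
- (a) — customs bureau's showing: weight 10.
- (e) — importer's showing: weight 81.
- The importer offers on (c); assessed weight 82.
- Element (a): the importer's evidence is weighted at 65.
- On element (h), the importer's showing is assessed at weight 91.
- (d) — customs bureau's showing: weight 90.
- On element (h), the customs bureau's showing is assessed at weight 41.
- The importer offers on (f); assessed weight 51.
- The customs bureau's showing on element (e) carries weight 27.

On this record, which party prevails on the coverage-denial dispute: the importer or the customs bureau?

— Issue I —
Stage I.1 — burden on importer; standard: the balance of probabilities (weight is at least 52).
    (a): 65 − 10 = 55 ≥ 52 [met]
    (b): 54 ≥ 52 [met]
  Stage I.1 carried; the burden remains with the importer.
Stage I.2 — burden on importer; standard: a heightened civil standard (weight is at least 74).
    (c): 82 − 8 = 74 ≥ 74 [met]
  Stage I.2 carried; the burden shifts to the customs bureau.
Stage I.3 — burden on customs bureau; standard: a production showing (weight is at least 10).
    (d): 90 − 83 = 7 < 10 [not met]
  Not every element is met, so the customs bureau fails to carry Stage I.3.
The analysis ends at Stage I.3; the importer prevails on this issue.
— Issue II —
Stage II.1 — burden on importer; standard: a preponderance (weight is at least 51).
    (e): 81 − 27 = 54 ≥ 51 [met]
    (f): 51 ≥ 51 [met]
  Stage II.1 carried; the burden remains with the importer.
Stage II.2 — burden on importer; standard: a preponderance (weight is at least 51).
    (g): 53 ≥ 51 [met]
    (h): 91 − 41 = 50 < 51 [not met]
  Not every element is met, so the importer fails to carry Stage II.2.
So the customs bureau prevails on this issue.
Per-issue: Issue I → importer; Issue II → customs bureau. The importer must prevail on at least one issue; overall, the importer prevails.

importer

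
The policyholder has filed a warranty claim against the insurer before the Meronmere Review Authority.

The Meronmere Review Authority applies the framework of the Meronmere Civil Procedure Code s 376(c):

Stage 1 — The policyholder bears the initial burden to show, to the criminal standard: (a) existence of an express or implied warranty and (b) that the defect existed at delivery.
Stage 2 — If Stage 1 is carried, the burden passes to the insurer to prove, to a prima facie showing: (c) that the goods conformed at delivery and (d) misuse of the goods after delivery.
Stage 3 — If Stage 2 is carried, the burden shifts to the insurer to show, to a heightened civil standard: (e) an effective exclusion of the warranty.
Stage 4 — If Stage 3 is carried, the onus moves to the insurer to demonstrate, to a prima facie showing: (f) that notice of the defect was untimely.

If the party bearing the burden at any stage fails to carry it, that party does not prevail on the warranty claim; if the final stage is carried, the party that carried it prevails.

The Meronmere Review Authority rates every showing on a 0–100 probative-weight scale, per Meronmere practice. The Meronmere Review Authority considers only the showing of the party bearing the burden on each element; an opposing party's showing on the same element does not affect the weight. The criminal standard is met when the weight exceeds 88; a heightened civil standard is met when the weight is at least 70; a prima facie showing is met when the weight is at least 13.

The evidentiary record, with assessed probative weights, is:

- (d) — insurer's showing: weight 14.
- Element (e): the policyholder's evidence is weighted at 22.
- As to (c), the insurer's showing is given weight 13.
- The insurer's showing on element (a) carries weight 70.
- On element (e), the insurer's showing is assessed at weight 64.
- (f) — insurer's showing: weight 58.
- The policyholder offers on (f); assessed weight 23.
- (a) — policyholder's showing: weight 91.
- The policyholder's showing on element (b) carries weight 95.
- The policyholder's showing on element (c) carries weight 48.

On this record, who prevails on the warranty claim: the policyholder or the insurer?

Stage 1 — burden on policyholder; standard: the criminal standard (weight exceeds 88).
    (a): 91 (insurer's 70 disregarded) > 88 [met]
    (b): 95 > 88 [met]
  Stage 1 is satisfied; the onus moves to the insurer.
Stage 2 — burden on insurer; standard: a prima facie showing (weight is at least 13).
    (c): 13 (policyholder's 48 disregarded) ≥ 13 [met]
    (d): 14 ≥ 13 [met]
  Stage 2 carried; the burden remains with the insurer.
Stage 3 — burden on insurer; standard: a heightened civil standard (weight is at least 70).
    (e): 64 (policyholder's 22 disregarded) < 70 [not met]
  Not every element is met, so the insurer fails to carry Stage 3.
The policyholder prevails.

policyholder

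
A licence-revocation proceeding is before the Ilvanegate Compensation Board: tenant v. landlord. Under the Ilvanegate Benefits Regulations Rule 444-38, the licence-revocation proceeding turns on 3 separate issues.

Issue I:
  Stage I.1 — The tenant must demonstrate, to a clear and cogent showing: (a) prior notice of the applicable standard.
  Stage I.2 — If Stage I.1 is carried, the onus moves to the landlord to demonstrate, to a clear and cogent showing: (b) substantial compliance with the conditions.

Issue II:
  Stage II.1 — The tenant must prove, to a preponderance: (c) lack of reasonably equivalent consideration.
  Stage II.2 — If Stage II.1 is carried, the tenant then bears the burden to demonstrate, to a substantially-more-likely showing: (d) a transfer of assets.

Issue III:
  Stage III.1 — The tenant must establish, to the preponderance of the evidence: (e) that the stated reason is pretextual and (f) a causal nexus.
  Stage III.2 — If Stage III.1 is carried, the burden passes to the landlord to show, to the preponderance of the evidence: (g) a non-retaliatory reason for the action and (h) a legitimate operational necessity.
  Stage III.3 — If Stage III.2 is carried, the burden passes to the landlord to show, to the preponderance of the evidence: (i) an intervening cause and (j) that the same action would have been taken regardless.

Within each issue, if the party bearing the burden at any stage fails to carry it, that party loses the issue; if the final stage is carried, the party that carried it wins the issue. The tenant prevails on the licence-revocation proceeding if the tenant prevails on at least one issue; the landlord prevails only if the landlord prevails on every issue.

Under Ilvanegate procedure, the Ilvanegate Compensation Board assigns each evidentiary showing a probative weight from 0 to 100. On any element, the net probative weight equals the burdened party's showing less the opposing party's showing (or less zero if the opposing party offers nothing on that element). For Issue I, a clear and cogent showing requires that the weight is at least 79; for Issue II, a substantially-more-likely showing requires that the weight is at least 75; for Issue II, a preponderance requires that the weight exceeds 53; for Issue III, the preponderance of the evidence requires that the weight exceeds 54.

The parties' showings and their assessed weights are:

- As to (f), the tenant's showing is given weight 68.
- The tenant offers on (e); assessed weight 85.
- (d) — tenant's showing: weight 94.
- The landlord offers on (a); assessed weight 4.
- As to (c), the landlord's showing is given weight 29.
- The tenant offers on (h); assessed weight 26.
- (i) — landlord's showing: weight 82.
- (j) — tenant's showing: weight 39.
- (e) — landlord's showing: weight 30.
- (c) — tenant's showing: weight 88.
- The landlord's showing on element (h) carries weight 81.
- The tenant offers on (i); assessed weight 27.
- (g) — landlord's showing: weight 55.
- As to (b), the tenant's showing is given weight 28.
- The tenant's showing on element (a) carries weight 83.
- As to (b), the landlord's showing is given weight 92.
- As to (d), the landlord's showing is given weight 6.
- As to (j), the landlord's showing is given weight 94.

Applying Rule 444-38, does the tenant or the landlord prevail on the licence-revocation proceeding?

tenant

— Issue I —
Stage I.1 — burden on tenant; standard: a clear and cogent showing (weight is at least 79).
    (a): 83 − 4 = 79 ≥ 79 [met]
  Stage I.1 carried; the burden shifts to the landlord.
Stage I.2 — burden on landlord; standard: a clear and cogent showing (weight is at least 79).
    (b): 92 − 28 = 64 < 79 [not met]
  The landlord does not carry Stage I.2.
The tenant prevails on this issue.
— Issue II —
At Stage II.1 the tenant must meet a preponderance (weight exceeds 53): on (c) the weight is 88 less the opposing 29 gives net 59, > 53, so (c) meets the standard.
  Stage II.1 is satisfied; the tenant continues to bear the burden.
At Stage II.2 the tenant must meet a substantially-more-likely showing (weight is at least 75): on (d) the weight is 94 less the opposing 6 gives net 88, ≥ 75, so (d) meets the standard.
  The tenant carries the last stage.
All stages carried — the tenant prevails on this issue.
— Issue III —
At Stage III.1 the tenant must meet the preponderance of the evidence (weight exceeds 54): on (e) the weight is 85 less the opposing 30 gives net 55, > 54, so (e) meets the standard; on (f) the weight is 68, > 54, so (f) meets the standard.
  The tenant carries Stage III.1; the landlord now bears the burden.
At Stage III.2 the landlord must meet the preponderance of the evidence (weight exceeds 54): on (g) the weight is 55, which does exceed 54, so (g) meets the standard; on (h) the weight is 81 less the opposing 26 gives net 55, > 54, so (h) meets the standard.
  All elements met. The landlord retains the burden for Stage III.3.
At Stage III.3 the landlord must meet the preponderance of the evidence (weight exceeds 54): on (i) the weight is 82 less the opposing 27 gives net 55, > 54, so (i) meets the standard; on (j) the weight is 94 less the opposing 39 gives net 55, which does exceed 54, so (j) meets the standard.
  Stage III.3 carried; the final stage is satisfied.
Every stage carried; the landlord prevails on this issue.
Per-issue: Issue I → tenant; Issue II → tenant; Issue III → landlord. The tenant must prevail on at least one issue; overall, the tenant prevails.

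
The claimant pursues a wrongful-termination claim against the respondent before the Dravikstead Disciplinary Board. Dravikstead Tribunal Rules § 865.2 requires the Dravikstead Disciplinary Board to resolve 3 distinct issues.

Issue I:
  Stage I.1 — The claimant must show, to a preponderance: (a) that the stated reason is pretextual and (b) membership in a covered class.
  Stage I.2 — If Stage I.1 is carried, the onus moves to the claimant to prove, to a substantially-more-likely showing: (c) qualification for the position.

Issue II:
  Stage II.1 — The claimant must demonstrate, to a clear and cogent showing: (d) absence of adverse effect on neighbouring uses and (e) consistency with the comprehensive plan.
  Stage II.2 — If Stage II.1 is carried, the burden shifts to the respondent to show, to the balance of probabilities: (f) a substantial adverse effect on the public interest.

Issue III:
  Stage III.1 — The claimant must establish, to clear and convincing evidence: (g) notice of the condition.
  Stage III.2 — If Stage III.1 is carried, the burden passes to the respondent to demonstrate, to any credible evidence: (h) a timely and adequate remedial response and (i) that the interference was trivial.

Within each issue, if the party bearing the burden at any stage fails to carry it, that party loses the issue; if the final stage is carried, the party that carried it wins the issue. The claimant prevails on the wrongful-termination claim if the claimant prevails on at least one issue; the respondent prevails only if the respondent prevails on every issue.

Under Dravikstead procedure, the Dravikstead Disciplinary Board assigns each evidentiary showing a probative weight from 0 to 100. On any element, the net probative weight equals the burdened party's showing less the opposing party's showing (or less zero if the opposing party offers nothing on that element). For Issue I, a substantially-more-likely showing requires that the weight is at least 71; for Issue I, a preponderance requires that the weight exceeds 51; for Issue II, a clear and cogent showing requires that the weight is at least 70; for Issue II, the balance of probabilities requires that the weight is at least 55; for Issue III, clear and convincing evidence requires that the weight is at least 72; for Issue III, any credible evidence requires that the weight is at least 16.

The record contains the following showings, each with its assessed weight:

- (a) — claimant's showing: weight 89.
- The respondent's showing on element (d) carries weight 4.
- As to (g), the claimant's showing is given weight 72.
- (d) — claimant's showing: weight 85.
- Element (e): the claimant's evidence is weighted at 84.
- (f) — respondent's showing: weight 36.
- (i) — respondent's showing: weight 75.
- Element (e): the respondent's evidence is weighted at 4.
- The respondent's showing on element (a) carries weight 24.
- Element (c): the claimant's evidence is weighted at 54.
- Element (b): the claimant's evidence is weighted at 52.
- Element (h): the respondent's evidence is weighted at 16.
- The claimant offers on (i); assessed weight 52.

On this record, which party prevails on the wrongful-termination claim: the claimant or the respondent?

claimant

— Issue I —
At Stage I.1 the claimant must meet a preponderance (weight exceeds 51): on (a) the weight is 89 less the opposing 24 gives net 65, > 51, so (a) meets the standard; on (b) the weight is 52, > 51, so (b) meets the standard.
  Stage I.1 is satisfied; the claimant continues to bear the burden.
At Stage I.2 the claimant must meet a substantially-more-likely showing (weight is at least 71): on (c) the weight is 54, < 71, so (c) does not meet the standard.
  Not every element is met, so the claimant fails to carry Stage I.2.
So the respondent prevails on this issue.
— Issue II —
Stage II.1 — burden on claimant; standard: a clear and cogent showing (weight is at least 70).
    (d): 85 − 4 = 81 ≥ 70 [met]
    (e): 84 − 4 = 80 ≥ 70 [met]
  Stage II.1 carried; the burden shifts to the respondent.
Stage II.2 — burden on respondent; standard: the balance of probabilities (weight is at least 55).
    (f): 36 < 55 [not met]
  Not every element is met, so the respondent fails to carry Stage II.2.
So the claimant prevails on this issue.
— Issue III —
Stage III.1 — burden on claimant; standard: clear and convincing evidence (weight is at least 72).
    (g): 72 ≥ 72 [met]
  The claimant carries Stage III.1; the respondent now bears the burden.
Stage III.2 — burden on respondent; standard: any credible evidence (weight is at least 16).
    (h): 16 ≥ 16 [met]
    (i): 75 − 52 = 23 ≥ 16 [met]
  All elements met at the final stage.
With every stage satisfied, the respondent prevails on this issue.
Per-issue: Issue I → respondent; Issue II → claimant; Issue III → respondent. The claimant must prevail on at least one issue; overall, the claimant prevails.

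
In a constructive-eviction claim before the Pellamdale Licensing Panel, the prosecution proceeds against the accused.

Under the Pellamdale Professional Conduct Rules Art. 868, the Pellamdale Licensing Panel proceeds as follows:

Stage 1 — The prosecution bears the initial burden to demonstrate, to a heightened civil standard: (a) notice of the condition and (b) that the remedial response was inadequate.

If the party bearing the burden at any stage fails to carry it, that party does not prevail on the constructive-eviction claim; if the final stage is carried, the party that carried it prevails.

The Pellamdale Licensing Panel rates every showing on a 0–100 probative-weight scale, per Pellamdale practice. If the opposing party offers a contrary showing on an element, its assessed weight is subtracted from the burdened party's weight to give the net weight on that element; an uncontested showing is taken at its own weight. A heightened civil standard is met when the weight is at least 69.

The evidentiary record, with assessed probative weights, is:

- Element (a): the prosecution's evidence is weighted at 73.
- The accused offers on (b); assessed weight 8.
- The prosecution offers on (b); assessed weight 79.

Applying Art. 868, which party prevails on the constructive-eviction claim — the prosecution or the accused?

prosecution

Stage 1 — burden on prosecution; standard: a heightened civil standard (weight is at least 69).
    (a): 73 ≥ 69 [met]
    (b): 79 − 8 = 71 ≥ 69 [met]
  All elements met at the final stage.
All stages carried — the prosecution prevails.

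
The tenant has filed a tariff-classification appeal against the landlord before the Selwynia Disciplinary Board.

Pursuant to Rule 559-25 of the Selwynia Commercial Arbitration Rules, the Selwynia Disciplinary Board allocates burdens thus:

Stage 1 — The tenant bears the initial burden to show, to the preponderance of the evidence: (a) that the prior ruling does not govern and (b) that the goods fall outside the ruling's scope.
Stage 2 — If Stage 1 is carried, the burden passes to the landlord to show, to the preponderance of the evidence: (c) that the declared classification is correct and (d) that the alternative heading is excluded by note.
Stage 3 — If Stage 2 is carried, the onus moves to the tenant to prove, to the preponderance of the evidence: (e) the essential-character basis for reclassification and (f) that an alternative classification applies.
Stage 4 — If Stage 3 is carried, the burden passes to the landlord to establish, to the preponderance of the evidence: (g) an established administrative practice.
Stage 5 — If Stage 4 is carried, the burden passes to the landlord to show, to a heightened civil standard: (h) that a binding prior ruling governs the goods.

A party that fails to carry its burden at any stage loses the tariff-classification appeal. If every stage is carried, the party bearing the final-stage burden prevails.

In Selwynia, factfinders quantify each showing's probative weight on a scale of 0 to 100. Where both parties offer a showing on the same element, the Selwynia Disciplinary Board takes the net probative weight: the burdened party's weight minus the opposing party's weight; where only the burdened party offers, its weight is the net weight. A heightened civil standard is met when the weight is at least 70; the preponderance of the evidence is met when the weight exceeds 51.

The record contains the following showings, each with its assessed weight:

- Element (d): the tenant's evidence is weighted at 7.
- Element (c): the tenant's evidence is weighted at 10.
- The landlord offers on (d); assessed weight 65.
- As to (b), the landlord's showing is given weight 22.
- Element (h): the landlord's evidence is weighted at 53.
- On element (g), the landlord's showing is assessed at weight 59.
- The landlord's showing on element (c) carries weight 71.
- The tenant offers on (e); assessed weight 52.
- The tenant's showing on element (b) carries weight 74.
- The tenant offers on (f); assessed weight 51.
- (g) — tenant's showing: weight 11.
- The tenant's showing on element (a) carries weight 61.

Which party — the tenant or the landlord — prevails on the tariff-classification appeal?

landlord

At Stage 1 the tenant must meet the preponderance of the evidence (weight exceeds 51): on (a) the weight is 61, > 51, so (a) meets the standard; on (b) the weight is 74 less the opposing 22 gives net 52, > 51, so (b) meets the standard.
  Stage 1 is satisfied; the onus moves to the landlord.
At Stage 2 the landlord must meet the preponderance of the evidence (weight exceeds 51): on (c) the weight is 71 less the opposing 10 gives net 61, > 51, so (c) meets the standard; on (d) the weight is 65 less the opposing 7 gives net 58, > 51, so (d) meets the standard.
  The landlord carries Stage 2; the tenant now bears the burden.
At Stage 3 the tenant must meet the preponderance of the evidence (weight exceeds 51): on (e) the weight is 52, > 51, so (e) meets the standard; on (f) the weight is 51, ≤ 51, so (f) does not meet the standard.
  The tenant does not carry Stage 3.
The analysis ends at Stage 3; the landlord prevails.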